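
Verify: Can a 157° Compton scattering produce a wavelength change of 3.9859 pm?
No, inconsistent

Calculate the expected shift for θ = 157°:

Δλ_expected = λ_C(1 - cos(157°))
Δλ_expected = 2.4263 × (1 - cos(157°))
Δλ_expected = 2.4263 × 1.9205
Δλ_expected = 4.6597 pm

Given shift: 3.9859 pm
Expected shift: 4.6597 pm
Difference: 0.6738 pm

The values do not match. The given shift corresponds to θ ≈ 130.0°, not 157°.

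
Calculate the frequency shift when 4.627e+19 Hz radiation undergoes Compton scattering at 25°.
1.568e+18 Hz (decrease)

Convert frequency to wavelength (c = 299792458 m/s):
λ₀ = c/f₀ = 299792458/4.627e+19 = 6.4791973e-12 m = 6.4792 pm

Calculate Compton shift:
Δλ = λ_C(1 - cos(25°)) = 0.2273 pm

Final wavelength:
λ' = λ₀ + Δλ = 6.4792 + 0.2273 = 6.7065 pm

Final frequency:
f' = c/λ' = 299792458/6.7065237e-12 = 4.4701618e+19 Hz

Frequency shift (decrease):
Δf = f₀ - f' = 4.627e+19 - 4.4701618e+19 = 1.568e+18 Hz

(Intermediate values are shown rounded; full precision is carried through to the final answer.)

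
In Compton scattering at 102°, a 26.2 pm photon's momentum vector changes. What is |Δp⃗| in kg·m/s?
3.7366e-23 kg·m/s

Photon momentum magnitude is p = h/λ.

Initial momentum:
p₀ = h/λ = 6.6261e-34/2.6200e-11 = 2.5290e-23 kg·m/s

After scattering:
λ' = λ + Δλ = 26.2 + 2.9308 = 29.1308 pm
p' = h/λ' = 6.6261e-34/2.9131e-11 = 2.2746e-23 kg·m/s

Momentum is a vector; the scattered photon's direction makes angle θ = 102° with the incident direction. The magnitude of the vector change Δp⃗ = p⃗₀ − p⃗' is found from the law of cosines:
|Δp⃗|² = p₀² + p'² − 2p₀p'cos θ
|Δp⃗|² = (2.5290e-23)² + (2.2746e-23)² − 2·2.5290e-23·2.2746e-23·cos(102°)
|Δp⃗| = 3.7366e-23 kg·m/s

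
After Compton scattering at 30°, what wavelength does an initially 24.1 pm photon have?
24.4251 pm

Using the Compton formula: λ' = λ + λ_C(1 − cos θ)

For θ = 30°, cos θ = √3/2 (exact) ≈ 0.8660, so:
1 − cos 30° = 1 − (√3/2) ≈ 0.1340

Δλ = λ_C × 0.1340 = 2.4263 × 0.1340 = 0.3251 pm

λ' = 24.1 + 0.3251 = 24.4251 pm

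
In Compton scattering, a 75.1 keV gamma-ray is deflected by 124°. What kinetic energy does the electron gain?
14.0009 keV

By energy conservation: K_e = E_initial - E_final

First find the scattered photon energy:
Initial wavelength: λ = hc/E = 16.5092 pm
Compton shift: Δλ = λ_C(1 - cos(124°)) = 3.7831 pm
Final wavelength: λ' = 16.5092 + 3.7831 = 20.2923 pm
Final photon energy: E' = hc/λ' = 61.0991 keV

Electron kinetic energy:
K_e = E - E' = 75.1000 - 61.0991 = 14.0009 keV

(Intermediate values are shown rounded; full precision is carried through to the final answer.)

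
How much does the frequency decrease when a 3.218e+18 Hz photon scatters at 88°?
7.890e+16 Hz (decrease)

Convert frequency to wavelength (c = 299792458 m/s):
λ₀ = c/f₀ = 299792458/3.218e+18 = 9.3161112e-11 m = 93.1611 pm

Calculate Compton shift:
Δλ = λ_C(1 - cos(88°)) = 2.3416 pm

Final wavelength:
λ' = λ₀ + Δλ = 93.1611 + 2.3416 = 95.5027 pm

Final frequency:
f' = c/λ' = 299792458/9.5502745e-11 = 3.1390978e+18 Hz

Frequency shift (decrease):
Δf = f₀ - f' = 3.218e+18 - 3.1390978e+18 = 7.890e+16 Hz

(Intermediate values are shown rounded; full precision is carried through to the final answer.)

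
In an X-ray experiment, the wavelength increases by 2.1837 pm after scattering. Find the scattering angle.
84.26°

From the Compton formula Δλ = λ_C(1 - cos θ), we can solve for θ:

cos θ = 1 - Δλ/λ_C

Given:
- Δλ = 2.1837 pm
- λ_C = h/(m_e·c) ≈ 2.42631024 pm

cos θ = 1 - 2.1837/2.42631024
cos θ = 1 - 0.900009
cos θ = 0.099991

θ = arccos(0.099991)
θ = 84.26°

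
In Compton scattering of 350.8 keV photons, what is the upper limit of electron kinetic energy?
202.9701 keV

Maximum energy transfer occurs at θ = 180° (backscattering).

Initial photon: E₀ = 350.8 keV → λ₀ = 3.5343 pm

Maximum Compton shift (at 180°):
Δλ_max = 2λ_C = 2 × 2.4263 = 4.8526 pm

Final wavelength:
λ' = 3.5343 + 4.8526 = 8.3869 pm

Minimum photon energy (maximum energy to electron):
E'_min = hc/λ' = 147.8299 keV

Maximum electron kinetic energy:
K_max = E₀ - E'_min = 350.8000 - 147.8299 = 202.9701 keV

(Intermediate values are shown rounded; full precision is carried through to the final answer.)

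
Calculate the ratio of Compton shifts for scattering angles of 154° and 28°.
154° produces the larger shift by a factor of 16.222

Calculate both shifts using Δλ = λ_C(1 - cos θ):

For θ₁ = 28°:
Δλ₁ = 2.4263 × (1 - cos(28°))
Δλ₁ = 2.4263 × 0.1171
Δλ₁ = 0.2840 pm

For θ₂ = 154°:
Δλ₂ = 2.4263 × (1 - cos(154°))
Δλ₂ = 2.4263 × 1.8988
Δλ₂ = 4.6071 pm

The 154° angle produces the larger shift.
Ratio: 4.6071/0.2840 = 16.222

(Intermediate values are shown rounded; full precision is carried through to the final answer.)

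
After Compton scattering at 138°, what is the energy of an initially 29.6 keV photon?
26.8853 keV

First convert energy to wavelength:
λ = hc/E, with hc ≈ 1239.842 keV·pm (i.e. 1239.842 eV·nm)

For E = 29.6 keV = 29600 eV:
λ = 1239.842 keV·pm / 29.6 keV
λ = 41.8866 pm

Calculate the Compton shift:
Δλ = λ_C(1 - cos(138°)) = 2.4263 × 1.7431
Δλ = 4.2294 pm

Final wavelength:
λ' = 41.8866 + 4.2294 = 46.1160 pm

Final energy:
E' = hc/λ' = 1239.842 / 46.1160 = 26.8853 keV

(Intermediate values are shown rounded; full precision is carried through to the final answer.)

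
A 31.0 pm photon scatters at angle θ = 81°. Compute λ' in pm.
33.0468 pm

Using the Compton scattering formula:
λ' = λ + Δλ = λ + λ_C(1 - cos θ)

Given:
- Initial wavelength λ = 31.0 pm
- Scattering angle θ = 81°
- Compton wavelength λ_C ≈ 2.4263 pm

Calculate the shift:
Δλ = 2.4263 × (1 - cos(81°))
Δλ = 2.4263 × 0.8436
Δλ = 2.0468 pm

Final wavelength:
λ' = 31.0 + 2.0468 = 33.0468 pm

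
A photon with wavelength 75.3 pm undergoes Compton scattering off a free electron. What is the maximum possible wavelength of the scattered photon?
80.1526 pm (at θ = 180°)

The Compton shift is Δλ = λ_C(1 − cos θ).

Since cos θ ranges from −1 to 1, the factor (1 − cos θ) ranges from 0 to 2; the maximum shift occurs at θ = 180° (backscattering):
Δλ_max = 2λ_C = 2 × 2.4263 pm = 4.8526 pm

Maximum scattered wavelength:
λ'_max = λ₀ + Δλ_max = 75.3 + 4.8526 = 80.1526 pm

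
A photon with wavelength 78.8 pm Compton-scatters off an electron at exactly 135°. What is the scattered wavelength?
82.9420 pm

Using the Compton formula: λ' = λ + λ_C(1 − cos θ)

For θ = 135°, cos θ = -√2/2 (exact) ≈ -0.7071, so:
1 − cos 135° = 1 − (-√2/2) ≈ 1.7071

Δλ = λ_C × 1.7071 = 2.4263 × 1.7071 = 4.1420 pm

λ' = 78.8 + 4.1420 = 82.9420 pm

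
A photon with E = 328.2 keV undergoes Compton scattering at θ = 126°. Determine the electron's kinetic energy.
165.7078 keV

By energy conservation: K_e = E_initial - E_final

First find the scattered photon energy:
Initial wavelength: λ = hc/E = 3.7777 pm
Compton shift: Δλ = λ_C(1 - cos(126°)) = 3.8525 pm
Final wavelength: λ' = 3.7777 + 3.8525 = 7.6302 pm
Final photon energy: E' = hc/λ' = 162.4922 keV

Electron kinetic energy:
K_e = E - E' = 328.2000 - 162.4922 = 165.7078 keV

(Intermediate values are shown rounded; full precision is carried through to the final answer.)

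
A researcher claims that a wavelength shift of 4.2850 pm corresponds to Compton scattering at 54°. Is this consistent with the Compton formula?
No, inconsistent

Calculate the expected shift for θ = 54°:

Δλ_expected = λ_C(1 - cos(54°))
Δλ_expected = 2.4263 × (1 - cos(54°))
Δλ_expected = 2.4263 × 0.4122
Δλ_expected = 1.0002 pm

Given shift: 4.2850 pm
Expected shift: 1.0002 pm
Difference: 3.2848 pm

The values do not match. The given shift corresponds to θ ≈ 140.0°, not 54°.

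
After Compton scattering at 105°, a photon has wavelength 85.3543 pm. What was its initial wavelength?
82.3000 pm

From λ' = λ + Δλ, we have λ = λ' - Δλ

First calculate the Compton shift:
Δλ = λ_C(1 - cos θ)
Δλ = 2.4263 × (1 - cos(105°))
Δλ = 2.4263 × 1.2588
Δλ = 3.0543 pm

Initial wavelength:
λ = λ' - Δλ
λ = 85.3543 - 3.0543
λ = 82.3000 pm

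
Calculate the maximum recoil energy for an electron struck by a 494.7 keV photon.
326.2174 keV

Maximum energy transfer occurs at θ = 180° (backscattering).

Initial photon: E₀ = 494.7 keV → λ₀ = 2.5063 pm

Maximum Compton shift (at 180°):
Δλ_max = 2λ_C = 2 × 2.4263 = 4.8526 pm

Final wavelength:
λ' = 2.5063 + 4.8526 = 7.3589 pm

Minimum photon energy (maximum energy to electron):
E'_min = hc/λ' = 168.4826 keV

Maximum electron kinetic energy:
K_max = E₀ - E'_min = 494.7000 - 168.4826 = 326.2174 keV

(Intermediate values are shown rounded; full precision is carried through to the final answer.)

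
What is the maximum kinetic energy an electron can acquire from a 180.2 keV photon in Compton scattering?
74.5285 keV

Maximum energy transfer occurs at θ = 180° (backscattering).

Initial photon: E₀ = 180.2 keV → λ₀ = 6.8804 pm

Maximum Compton shift (at 180°):
Δλ_max = 2λ_C = 2 × 2.4263 = 4.8526 pm

Final wavelength:
λ' = 6.8804 + 4.8526 = 11.7330 pm

Minimum photon energy (maximum energy to electron):
E'_min = hc/λ' = 105.6715 keV

Maximum electron kinetic energy:
K_max = E₀ - E'_min = 180.2000 - 105.6715 = 74.5285 keV

(Intermediate values are shown rounded; full precision is carried through to the final answer.)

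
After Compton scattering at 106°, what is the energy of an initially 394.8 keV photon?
198.8353 keV

First convert energy to wavelength:
λ = hc/E, with hc ≈ 1239.842 keV·pm (i.e. 1239.842 eV·nm)

For E = 394.8 keV = 394800 eV:
λ = 1239.842 keV·pm / 394.8 keV
λ = 3.1404 pm

Calculate the Compton shift:
Δλ = λ_C(1 - cos(106°)) = 2.4263 × 1.2756
Δλ = 3.0951 pm

Final wavelength:
λ' = 3.1404 + 3.0951 = 6.2355 pm

Final energy:
E' = hc/λ' = 1239.842 / 6.2355 = 198.8353 keV

(Intermediate values are shown rounded; full precision is carried through to the final answer.)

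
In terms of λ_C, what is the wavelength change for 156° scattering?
1.9135 λ_C

The Compton shift formula is:
Δλ = λ_C(1 - cos θ)

Dividing both sides by λ_C:
Δλ/λ_C = 1 - cos θ

For θ = 156°:
Δλ/λ_C = 1 - cos(156°)
Δλ/λ_C = 1 - -0.9135
Δλ/λ_C = 1.9135

This means the shift is 1.9135 × λ_C = 4.6429 pm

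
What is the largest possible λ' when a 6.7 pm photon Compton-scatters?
11.5526 pm (at θ = 180°)

The Compton shift is Δλ = λ_C(1 − cos θ).

Since cos θ ranges from −1 to 1, the factor (1 − cos θ) ranges from 0 to 2; the maximum shift occurs at θ = 180° (backscattering):
Δλ_max = 2λ_C = 2 × 2.4263 pm = 4.8526 pm

Maximum scattered wavelength:
λ'_max = λ₀ + Δλ_max = 6.7 + 4.8526 = 11.5526 pm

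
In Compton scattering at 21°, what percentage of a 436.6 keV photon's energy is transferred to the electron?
0.0537 (or 5.37%)

Calculate initial and final photon energies:

Initial: E₀ = 436.6 keV → λ₀ = 2.8398 pm
Compton shift: Δλ = 0.1612 pm
Final wavelength: λ' = 3.0009 pm
Final energy: E' = 413.1538 keV

Fractional energy loss:
(E₀ - E')/E₀ = (436.6000 - 413.1538)/436.6000
= 23.4462/436.6000
= 0.0537
= 5.37%

(Intermediate values are shown rounded; full precision is carried through to the final answer.)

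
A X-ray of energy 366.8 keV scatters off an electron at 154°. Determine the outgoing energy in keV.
155.2282 keV

First convert energy to wavelength:
λ = hc/E, with hc ≈ 1239.842 keV·pm (i.e. 1239.842 eV·nm)

For E = 366.8 keV = 366800 eV:
λ = 1239.842 keV·pm / 366.8 keV
λ = 3.3802 pm

Calculate the Compton shift:
Δλ = λ_C(1 - cos(154°)) = 2.4263 × 1.8988
Δλ = 4.6071 pm

Final wavelength:
λ' = 3.3802 + 4.6071 = 7.9872 pm

Final energy:
E' = hc/λ' = 1239.842 / 7.9872 = 155.2282 keV

(Intermediate values are shown rounded; full precision is carried through to the final answer.)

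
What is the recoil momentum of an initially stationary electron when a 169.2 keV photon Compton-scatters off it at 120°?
1.3149e-22 kg·m/s

The electron is initially at rest, so by conservation of momentum:
p⃗_e = p⃗₀ − p⃗'  (incident photon momentum minus scattered photon momentum)

Photon momentum magnitudes (p = h/λ = E/c):
λ₀ = hc/E₀ = 7.3277 pm → p₀ = h/λ₀ = 9.0425e-23 kg·m/s
Δλ = λ_C(1 − cos 120°) = 3.6395 pm
λ' = 10.9671 pm → p' = h/λ' = 6.0418e-23 kg·m/s

The scattered photon makes angle θ = 120° with the incident direction, so by the law of cosines:
|p⃗_e|² = p₀² + p'² − 2p₀p'cos θ
|p⃗_e|² = (9.0425e-23)² + (6.0418e-23)² − 2·9.0425e-23·6.0418e-23·cos(120°)
|p⃗_e| = 1.3149e-22 kg·m/s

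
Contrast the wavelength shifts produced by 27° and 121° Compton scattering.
121° produces the larger shift by a factor of 13.900

Calculate both shifts using Δλ = λ_C(1 - cos θ):

For θ₁ = 27°:
Δλ₁ = 2.4263 × (1 - cos(27°))
Δλ₁ = 2.4263 × 0.1090
Δλ₁ = 0.2645 pm

For θ₂ = 121°:
Δλ₂ = 2.4263 × (1 - cos(121°))
Δλ₂ = 2.4263 × 1.5150
Δλ₂ = 3.6760 pm

The 121° angle produces the larger shift.
Ratio: 3.6760/0.2645 = 13.900

(Intermediate values are shown rounded; full precision is carried through to the final answer.)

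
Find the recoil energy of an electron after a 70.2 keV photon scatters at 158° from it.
14.6951 keV

By energy conservation: K_e = E_initial - E_final

First find the scattered photon energy:
Initial wavelength: λ = hc/E = 17.6616 pm
Compton shift: Δλ = λ_C(1 - cos(158°)) = 4.6759 pm
Final wavelength: λ' = 17.6616 + 4.6759 = 22.3375 pm
Final photon energy: E' = hc/λ' = 55.5049 keV

Electron kinetic energy:
K_e = E - E' = 70.2000 - 55.5049 = 14.6951 keV

(Intermediate values are shown rounded; full precision is carried through to the final answer.)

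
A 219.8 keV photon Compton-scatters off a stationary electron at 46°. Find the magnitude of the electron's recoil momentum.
8.7374e-23 kg·m/s

The electron is initially at rest, so by conservation of momentum:
p⃗_e = p⃗₀ − p⃗'  (incident photon momentum minus scattered photon momentum)

Photon momentum magnitudes (p = h/λ = E/c):
λ₀ = hc/E₀ = 5.6408 pm → p₀ = h/λ₀ = 1.1747e-22 kg·m/s
Δλ = λ_C(1 − cos 46°) = 0.7409 pm
λ' = 6.3816 pm → p' = h/λ' = 1.0383e-22 kg·m/s

The scattered photon makes angle θ = 46° with the incident direction, so by the law of cosines:
|p⃗_e|² = p₀² + p'² − 2p₀p'cos θ
|p⃗_e|² = (1.1747e-22)² + (1.0383e-22)² − 2·1.1747e-22·1.0383e-22·cos(46°)
|p⃗_e| = 8.7374e-23 kg·m/s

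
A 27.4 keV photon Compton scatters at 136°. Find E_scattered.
25.0872 keV

First convert energy to wavelength:
λ = hc/E, with hc ≈ 1239.842 keV·pm (i.e. 1239.842 eV·nm)

For E = 27.4 keV = 27400 eV:
λ = 1239.842 keV·pm / 27.4 keV
λ = 45.2497 pm

Calculate the Compton shift:
Δλ = λ_C(1 - cos(136°)) = 2.4263 × 1.7193
Δλ = 4.1717 pm

Final wavelength:
λ' = 45.2497 + 4.1717 = 49.4214 pm

Final energy:
E' = hc/λ' = 1239.842 / 49.4214 = 25.0872 keV

(Intermediate values are shown rounded; full precision is carried through to the final answer.)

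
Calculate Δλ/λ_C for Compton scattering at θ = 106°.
1.2756 λ_C

The Compton shift formula is:
Δλ = λ_C(1 - cos θ)

Dividing both sides by λ_C:
Δλ/λ_C = 1 - cos θ

For θ = 106°:
Δλ/λ_C = 1 - cos(106°)
Δλ/λ_C = 1 - -0.2756
Δλ/λ_C = 1.2756

This means the shift is 1.2756 × λ_C = 3.0951 pm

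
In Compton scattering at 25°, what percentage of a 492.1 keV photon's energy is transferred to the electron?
0.0828 (or 8.28%)

Calculate initial and final photon energies:

Initial: E₀ = 492.1 keV → λ₀ = 2.5195 pm
Compton shift: Δλ = 0.2273 pm
Final wavelength: λ' = 2.7468 pm
Final energy: E' = 451.3739 keV

Fractional energy loss:
(E₀ - E')/E₀ = (492.1000 - 451.3739)/492.1000
= 40.7261/492.1000
= 0.0828
= 8.28%

(Intermediate values are shown rounded; full precision is carried through to the final answer.)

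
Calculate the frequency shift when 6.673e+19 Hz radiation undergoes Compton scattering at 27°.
3.710e+18 Hz (decrease)

Convert frequency to wavelength (c = 299792458 m/s):
λ₀ = c/f₀ = 299792458/6.673e+19 = 4.4926189e-12 m = 4.4926 pm

Calculate Compton shift:
Δλ = λ_C(1 - cos(27°)) = 0.2645 pm

Final wavelength:
λ' = λ₀ + Δλ = 4.4926 + 0.2645 = 4.7571 pm

Final frequency:
f' = c/λ' = 299792458/4.7570709e-12 = 6.3020389e+19 Hz

Frequency shift (decrease):
Δf = f₀ - f' = 6.673e+19 - 6.3020389e+19 = 3.710e+18 Hz

(Intermediate values are shown rounded; full precision is carried through to the final answer.)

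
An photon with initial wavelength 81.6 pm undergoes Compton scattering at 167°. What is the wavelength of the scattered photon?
86.3904 pm

Using the Compton scattering formula:
λ' = λ + Δλ = λ + λ_C(1 - cos θ)

Given:
- Initial wavelength λ = 81.6 pm
- Scattering angle θ = 167°
- Compton wavelength λ_C ≈ 2.4263 pm

Calculate the shift:
Δλ = 2.4263 × (1 - cos(167°))
Δλ = 2.4263 × 1.9744
Δλ = 4.7904 pm

Final wavelength:
λ' = 81.6 + 4.7904 = 86.3904 pm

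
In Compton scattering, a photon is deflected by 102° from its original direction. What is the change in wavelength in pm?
2.9308 pm

Using the Compton scattering formula:
Δλ = λ_C(1 - cos θ)

where λ_C = h/(m_e·c) ≈ 2.4263 pm is the Compton wavelength of an electron.

For θ = 102°:
cos(102°) = -0.2079
1 - cos(102°) = 1.2079

Δλ = 2.4263 × 1.2079
Δλ = 2.9308 pm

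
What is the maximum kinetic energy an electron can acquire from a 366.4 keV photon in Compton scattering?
215.8692 keV

Maximum energy transfer occurs at θ = 180° (backscattering).

Initial photon: E₀ = 366.4 keV → λ₀ = 3.3838 pm

Maximum Compton shift (at 180°):
Δλ_max = 2λ_C = 2 × 2.4263 = 4.8526 pm

Final wavelength:
λ' = 3.3838 + 4.8526 = 8.2365 pm

Minimum photon energy (maximum energy to electron):
E'_min = hc/λ' = 150.5308 keV

Maximum electron kinetic energy:
K_max = E₀ - E'_min = 366.4000 - 150.5308 = 215.8692 keV

(Intermediate values are shown rounded; full precision is carried through to the final answer.)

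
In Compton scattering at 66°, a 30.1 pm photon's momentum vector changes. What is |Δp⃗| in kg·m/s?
2.3447e-23 kg·m/s

Photon momentum magnitude is p = h/λ.

Initial momentum:
p₀ = h/λ = 6.6261e-34/3.0100e-11 = 2.2014e-23 kg·m/s

After scattering:
λ' = λ + Δλ = 30.1 + 1.4394 = 31.5394 pm
p' = h/λ' = 6.6261e-34/3.1539e-11 = 2.1009e-23 kg·m/s

Momentum is a vector; the scattered photon's direction makes angle θ = 66° with the incident direction. The magnitude of the vector change Δp⃗ = p⃗₀ − p⃗' is found from the law of cosines:
|Δp⃗|² = p₀² + p'² − 2p₀p'cos θ
|Δp⃗|² = (2.2014e-23)² + (2.1009e-23)² − 2·2.2014e-23·2.1009e-23·cos(66°)
|Δp⃗| = 2.3447e-23 kg·m/s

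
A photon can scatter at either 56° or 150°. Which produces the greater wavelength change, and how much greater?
150° produces the larger shift by a factor of 4.233

Calculate both shifts using Δλ = λ_C(1 - cos θ):

For θ₁ = 56°:
Δλ₁ = 2.4263 × (1 - cos(56°))
Δλ₁ = 2.4263 × 0.4408
Δλ₁ = 1.0695 pm

For θ₂ = 150°:
Δλ₂ = 2.4263 × (1 - cos(150°))
Δλ₂ = 2.4263 × 1.8660
Δλ₂ = 4.5276 pm

The 150° angle produces the larger shift.
Ratio: 4.5276/1.0695 = 4.233

(Intermediate values are shown rounded; full precision is carried through to the final answer.)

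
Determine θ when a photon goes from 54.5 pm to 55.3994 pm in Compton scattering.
51.00°

First find the wavelength shift:
Δλ = λ' - λ = 55.3994 - 54.5 = 0.8994 pm

Using Δλ = λ_C(1 - cos θ), with λ_C = h/(m_e·c) ≈ 2.42631024 pm:
cos θ = 1 - Δλ/λ_C
cos θ = 1 - 0.8994/2.42631024
cos θ = 0.629314

θ = arccos(0.629314)
θ = 51.00°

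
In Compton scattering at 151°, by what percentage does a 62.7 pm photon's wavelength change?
7.2542%

Calculate the Compton shift:
Δλ = λ_C(1 - cos(151°))
Δλ = 2.4263 × (1 - cos(151°))
Δλ = 2.4263 × 1.8746
Δλ = 4.5484 pm

Percentage change:
(Δλ/λ₀) × 100 = (4.5484/62.7) × 100
= 7.2542%

(Intermediate values are shown rounded; full precision is carried through to the final answer.)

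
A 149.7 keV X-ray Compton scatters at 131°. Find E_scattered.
100.7978 keV

First convert energy to wavelength:
λ = hc/E, with hc ≈ 1239.842 keV·pm (i.e. 1239.842 eV·nm)

For E = 149.7 keV = 149700 eV:
λ = 1239.842 keV·pm / 149.7 keV
λ = 8.2822 pm

Calculate the Compton shift:
Δλ = λ_C(1 - cos(131°)) = 2.4263 × 1.6561
Δλ = 4.0181 pm

Final wavelength:
λ' = 8.2822 + 4.0181 = 12.3003 pm

Final energy:
E' = hc/λ' = 1239.842 / 12.3003 = 100.7978 keV

(Intermediate values are shown rounded; full precision is carried through to the final answer.)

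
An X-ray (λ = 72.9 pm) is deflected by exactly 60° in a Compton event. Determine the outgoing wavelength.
74.1132 pm

Using the Compton formula: λ' = λ + λ_C(1 − cos θ)

For θ = 60°, cos θ = 1/2 (exact) = 0.5000, so:
1 − cos 60° = 1 − (1/2) = 0.5000

Δλ = λ_C × 0.5000 = 2.4263 × 0.5000 = 1.2132 pm

λ' = 72.9 + 1.2132 = 74.1132 pm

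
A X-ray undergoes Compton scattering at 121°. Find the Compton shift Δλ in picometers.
3.6760 pm

Using the Compton scattering formula:
Δλ = λ_C(1 - cos θ)

where λ_C = h/(m_e·c) ≈ 2.4263 pm is the Compton wavelength of an electron.

For θ = 121°:
cos(121°) = -0.5150
1 - cos(121°) = 1.5150

Δλ = 2.4263 × 1.5150
Δλ = 3.6760 pm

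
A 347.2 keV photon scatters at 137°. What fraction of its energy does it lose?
0.5405 (or 54.05%)

Calculate initial and final photon energies:

Initial: E₀ = 347.2 keV → λ₀ = 3.5710 pm
Compton shift: Δλ = 4.2008 pm
Final wavelength: λ' = 7.7718 pm
Final energy: E' = 159.5314 keV

Fractional energy loss:
(E₀ - E')/E₀ = (347.2000 - 159.5314)/347.2000
= 187.6686/347.2000
= 0.5405
= 54.05%

(Intermediate values are shown rounded; full precision is carried through to the final answer.)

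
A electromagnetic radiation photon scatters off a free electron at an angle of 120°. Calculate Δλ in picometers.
3.6395 pm

Using the Compton scattering formula:
Δλ = λ_C(1 - cos θ)

where λ_C = h/(m_e·c) ≈ 2.4263 pm is the Compton wavelength of an electron.

For θ = 120°:
cos(120°) = -0.5000
1 - cos(120°) = 1.5000

Δλ = 2.4263 × 1.5000
Δλ = 3.6395 pm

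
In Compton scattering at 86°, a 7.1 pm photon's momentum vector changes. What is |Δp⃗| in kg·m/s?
1.1315e-22 kg·m/s

Photon momentum magnitude is p = h/λ.

Initial momentum:
p₀ = h/λ = 6.6261e-34/7.1000e-12 = 9.3325e-23 kg·m/s

After scattering:
λ' = λ + Δλ = 7.1 + 2.2571 = 9.3571 pm
p' = h/λ' = 6.6261e-34/9.3571e-12 = 7.0814e-23 kg·m/s

Momentum is a vector; the scattered photon's direction makes angle θ = 86° with the incident direction. The magnitude of the vector change Δp⃗ = p⃗₀ − p⃗' is found from the law of cosines:
|Δp⃗|² = p₀² + p'² − 2p₀p'cos θ
|Δp⃗|² = (9.3325e-23)² + (7.0814e-23)² − 2·9.3325e-23·7.0814e-23·cos(86°)
|Δp⃗| = 1.1315e-22 kg·m/s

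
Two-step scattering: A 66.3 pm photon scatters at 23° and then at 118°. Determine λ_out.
70.0583 pm

Apply Compton shift twice:

First scattering at θ₁ = 23°:
Δλ₁ = λ_C(1 - cos(23°))
Δλ₁ = 2.4263 × 0.0795
Δλ₁ = 0.1929 pm

After first scattering:
λ₁ = 66.3 + 0.1929 = 66.4929 pm

Second scattering at θ₂ = 118°:
Δλ₂ = λ_C(1 - cos(118°))
Δλ₂ = 2.4263 × 1.4695
Δλ₂ = 3.5654 pm

Final wavelength:
λ₂ = 66.4929 + 3.5654 = 70.0583 pm

Total shift: Δλ_total = 0.1929 + 3.5654 = 3.7583 pm

(Intermediate values are shown rounded; full precision is carried through to the final answer.)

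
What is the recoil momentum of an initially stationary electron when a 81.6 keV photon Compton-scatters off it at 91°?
5.8019e-23 kg·m/s

The electron is initially at rest, so by conservation of momentum:
p⃗_e = p⃗₀ − p⃗'  (incident photon momentum minus scattered photon momentum)

Photon momentum magnitudes (p = h/λ = E/c):
λ₀ = hc/E₀ = 15.1941 pm → p₀ = h/λ₀ = 4.3609e-23 kg·m/s
Δλ = λ_C(1 − cos 91°) = 2.4687 pm
λ' = 17.6628 pm → p' = h/λ' = 3.7514e-23 kg·m/s

The scattered photon makes angle θ = 91° with the incident direction, so by the law of cosines:
|p⃗_e|² = p₀² + p'² − 2p₀p'cos θ
|p⃗_e|² = (4.3609e-23)² + (3.7514e-23)² − 2·4.3609e-23·3.7514e-23·cos(91°)
|p⃗_e| = 5.8019e-23 kg·m/s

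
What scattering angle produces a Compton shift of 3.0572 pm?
105.07°

From the Compton formula Δλ = λ_C(1 - cos θ), we can solve for θ:

cos θ = 1 - Δλ/λ_C

Given:
- Δλ = 3.0572 pm
- λ_C = h/(m_e·c) ≈ 2.42631024 pm

cos θ = 1 - 3.0572/2.42631024
cos θ = 1 - 1.260020
cos θ = -0.260020

θ = arccos(-0.260020)
θ = 105.07°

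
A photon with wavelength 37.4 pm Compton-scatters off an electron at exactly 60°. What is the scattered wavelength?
38.6132 pm

Using the Compton formula: λ' = λ + λ_C(1 − cos θ)

For θ = 60°, cos θ = 1/2 (exact) = 0.5000, so:
1 − cos 60° = 1 − (1/2) = 0.5000

Δλ = λ_C × 0.5000 = 2.4263 × 0.5000 = 1.2132 pm

λ' = 37.4 + 1.2132 = 38.6132 pm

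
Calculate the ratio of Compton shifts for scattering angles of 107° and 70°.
107° produces the larger shift by a factor of 1.964

Calculate both shifts using Δλ = λ_C(1 - cos θ):

For θ₁ = 70°:
Δλ₁ = 2.4263 × (1 - cos(70°))
Δλ₁ = 2.4263 × 0.6580
Δλ₁ = 1.5965 pm

For θ₂ = 107°:
Δλ₂ = 2.4263 × (1 - cos(107°))
Δλ₂ = 2.4263 × 1.2924
Δλ₂ = 3.1357 pm

The 107° angle produces the larger shift.
Ratio: 3.1357/1.5965 = 1.964

(Intermediate values are shown rounded; full precision is carried through to the final answer.)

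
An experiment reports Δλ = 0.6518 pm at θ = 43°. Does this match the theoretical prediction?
Yes, consistent

Calculate the expected shift for θ = 43°:

Δλ_expected = λ_C(1 - cos(43°))
Δλ_expected = 2.4263 × (1 - cos(43°))
Δλ_expected = 2.4263 × 0.2686
Δλ_expected = 0.6518 pm

Given shift: 0.6518 pm
Expected shift: 0.6518 pm
Difference: 0.0000 pm

The values match. This is consistent with Compton scattering at the stated angle.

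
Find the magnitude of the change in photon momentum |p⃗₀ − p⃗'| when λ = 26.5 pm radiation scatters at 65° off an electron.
2.6216e-23 kg·m/s

Photon momentum magnitude is p = h/λ.

Initial momentum:
p₀ = h/λ = 6.6261e-34/2.6500e-11 = 2.5004e-23 kg·m/s

After scattering:
λ' = λ + Δλ = 26.5 + 1.4009 = 27.9009 pm
p' = h/λ' = 6.6261e-34/2.7901e-11 = 2.3749e-23 kg·m/s

Momentum is a vector; the scattered photon's direction makes angle θ = 65° with the incident direction. The magnitude of the vector change Δp⃗ = p⃗₀ − p⃗' is found from the law of cosines:
|Δp⃗|² = p₀² + p'² − 2p₀p'cos θ
|Δp⃗|² = (2.5004e-23)² + (2.3749e-23)² − 2·2.5004e-23·2.3749e-23·cos(65°)
|Δp⃗| = 2.6216e-23 kg·m/s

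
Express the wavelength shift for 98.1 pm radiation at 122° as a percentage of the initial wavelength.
3.7840%

Calculate the Compton shift:
Δλ = λ_C(1 - cos(122°))
Δλ = 2.4263 × (1 - cos(122°))
Δλ = 2.4263 × 1.5299
Δλ = 3.7121 pm

Percentage change:
(Δλ/λ₀) × 100 = (3.7121/98.1) × 100
= 3.7840%

(Intermediate values are shown rounded; full precision is carried through to the final answer.)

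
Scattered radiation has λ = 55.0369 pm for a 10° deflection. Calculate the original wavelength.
55.0000 pm

From λ' = λ + Δλ, we have λ = λ' - Δλ

First calculate the Compton shift:
Δλ = λ_C(1 - cos θ)
Δλ = 2.4263 × (1 - cos(10°))
Δλ = 2.4263 × 0.0152
Δλ = 0.0369 pm

Initial wavelength:
λ = λ' - Δλ
λ = 55.0369 - 0.0369
λ = 55.0000 pm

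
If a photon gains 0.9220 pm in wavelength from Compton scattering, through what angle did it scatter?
51.68°

From the Compton formula Δλ = λ_C(1 - cos θ), we can solve for θ:

cos θ = 1 - Δλ/λ_C

Given:
- Δλ = 0.9220 pm
- λ_C = h/(m_e·c) ≈ 2.42631024 pm

cos θ = 1 - 0.9220/2.42631024
cos θ = 1 - 0.380001
cos θ = 0.619999

θ = arccos(0.619999)
θ = 51.68°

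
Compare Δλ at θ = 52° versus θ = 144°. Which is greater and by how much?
144° produces the larger shift by a factor of 4.707

Calculate both shifts using Δλ = λ_C(1 - cos θ):

For θ₁ = 52°:
Δλ₁ = 2.4263 × (1 - cos(52°))
Δλ₁ = 2.4263 × 0.3843
Δλ₁ = 0.9325 pm

For θ₂ = 144°:
Δλ₂ = 2.4263 × (1 - cos(144°))
Δλ₂ = 2.4263 × 1.8090
Δλ₂ = 4.3892 pm

The 144° angle produces the larger shift.
Ratio: 4.3892/0.9325 = 4.707

(Intermediate values are shown rounded; full precision is carried through to the final answer.)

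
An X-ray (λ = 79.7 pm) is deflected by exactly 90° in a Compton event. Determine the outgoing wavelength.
82.1263 pm

Using the Compton formula: λ' = λ + λ_C(1 − cos θ)

For θ = 90°, cos θ = 0 (exact) = 0.0000, so:
1 − cos 90° = 1 − (0) = 1.0000

Δλ = λ_C × 1.0000 = 2.4263 × 1.0000 = 2.4263 pm

λ' = 79.7 + 2.4263 = 82.1263 pm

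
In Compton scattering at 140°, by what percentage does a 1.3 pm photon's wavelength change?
329.6132%

Calculate the Compton shift:
Δλ = λ_C(1 - cos(140°))
Δλ = 2.4263 × (1 - cos(140°))
Δλ = 2.4263 × 1.7660
Δλ = 4.2850 pm

Percentage change:
(Δλ/λ₀) × 100 = (4.2850/1.3) × 100
= 329.6132%

(Intermediate values are shown rounded; full precision is carried through to the final answer.)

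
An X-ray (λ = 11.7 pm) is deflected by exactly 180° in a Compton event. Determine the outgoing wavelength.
16.5526 pm

Using the Compton formula: λ' = λ + λ_C(1 − cos θ)

For θ = 180°, cos θ = -1 (exact) = -1.0000, so:
1 − cos 180° = 1 − (-1) = 2.0000

Δλ = λ_C × 2.0000 = 2.4263 × 2.0000 = 4.8526 pm

λ' = 11.7 + 4.8526 = 16.5526 pm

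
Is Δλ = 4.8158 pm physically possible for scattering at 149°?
No, inconsistent

Calculate the expected shift for θ = 149°:

Δλ_expected = λ_C(1 - cos(149°))
Δλ_expected = 2.4263 × (1 - cos(149°))
Δλ_expected = 2.4263 × 1.8572
Δλ_expected = 4.5061 pm

Given shift: 4.8158 pm
Expected shift: 4.5061 pm
Difference: 0.3097 pm

The values do not match. The given shift corresponds to θ ≈ 170.0°, not 149°.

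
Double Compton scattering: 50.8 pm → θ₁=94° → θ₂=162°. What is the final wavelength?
58.1294 pm

Apply Compton shift twice:

First scattering at θ₁ = 94°:
Δλ₁ = λ_C(1 - cos(94°))
Δλ₁ = 2.4263 × 1.0698
Δλ₁ = 2.5956 pm

After first scattering:
λ₁ = 50.8 + 2.5956 = 53.3956 pm

Second scattering at θ₂ = 162°:
Δλ₂ = λ_C(1 - cos(162°))
Δλ₂ = 2.4263 × 1.9511
Δλ₂ = 4.7339 pm

Final wavelength:
λ₂ = 53.3956 + 4.7339 = 58.1294 pm

Total shift: Δλ_total = 2.5956 + 4.7339 = 7.3294 pm

(Intermediate values are shown rounded; full precision is carried through to the final answer.)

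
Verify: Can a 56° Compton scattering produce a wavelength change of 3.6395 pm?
No, inconsistent

Calculate the expected shift for θ = 56°:

Δλ_expected = λ_C(1 - cos(56°))
Δλ_expected = 2.4263 × (1 - cos(56°))
Δλ_expected = 2.4263 × 0.4408
Δλ_expected = 1.0695 pm

Given shift: 3.6395 pm
Expected shift: 1.0695 pm
Difference: 2.5699 pm

The values do not match. The given shift corresponds to θ ≈ 120.0°, not 56°.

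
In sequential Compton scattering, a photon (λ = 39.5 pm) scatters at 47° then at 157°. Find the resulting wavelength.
44.9313 pm

Apply Compton shift twice:

First scattering at θ₁ = 47°:
Δλ₁ = λ_C(1 - cos(47°))
Δλ₁ = 2.4263 × 0.3180
Δλ₁ = 0.7716 pm

After first scattering:
λ₁ = 39.5 + 0.7716 = 40.2716 pm

Second scattering at θ₂ = 157°:
Δλ₂ = λ_C(1 - cos(157°))
Δλ₂ = 2.4263 × 1.9205
Δλ₂ = 4.6597 pm

Final wavelength:
λ₂ = 40.2716 + 4.6597 = 44.9313 pm

Total shift: Δλ_total = 0.7716 + 4.6597 = 5.4313 pm

(Intermediate values are shown rounded; full precision is carried through to the final answer.)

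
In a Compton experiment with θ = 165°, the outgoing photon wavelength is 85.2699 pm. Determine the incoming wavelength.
80.5000 pm

From λ' = λ + Δλ, we have λ = λ' - Δλ

First calculate the Compton shift:
Δλ = λ_C(1 - cos θ)
Δλ = 2.4263 × (1 - cos(165°))
Δλ = 2.4263 × 1.9659
Δλ = 4.7699 pm

Initial wavelength:
λ = λ' - Δλ
λ = 85.2699 - 4.7699
λ = 80.5000 pm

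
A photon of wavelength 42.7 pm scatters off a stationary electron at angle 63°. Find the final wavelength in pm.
44.0248 pm

Using the Compton scattering formula:
λ' = λ + Δλ = λ + λ_C(1 - cos θ)

Given:
- Initial wavelength λ = 42.7 pm
- Scattering angle θ = 63°
- Compton wavelength λ_C ≈ 2.4263 pm

Calculate the shift:
Δλ = 2.4263 × (1 - cos(63°))
Δλ = 2.4263 × 0.5460
Δλ = 1.3248 pm

Final wavelength:
λ' = 42.7 + 1.3248 = 44.0248 pm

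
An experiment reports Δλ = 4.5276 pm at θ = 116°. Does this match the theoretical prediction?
No, inconsistent

Calculate the expected shift for θ = 116°:

Δλ_expected = λ_C(1 - cos(116°))
Δλ_expected = 2.4263 × (1 - cos(116°))
Δλ_expected = 2.4263 × 1.4384
Δλ_expected = 3.4899 pm

Given shift: 4.5276 pm
Expected shift: 3.4899 pm
Difference: 1.0376 pm

The values do not match. The given shift corresponds to θ ≈ 150.0°, not 116°.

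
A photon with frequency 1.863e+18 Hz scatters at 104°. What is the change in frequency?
3.424e+16 Hz (decrease)

Convert frequency to wavelength (c = 299792458 m/s):
λ₀ = c/f₀ = 299792458/1.863e+18 = 1.6091919e-10 m = 160.9192 pm

Calculate Compton shift:
Δλ = λ_C(1 - cos(104°)) = 3.0133 pm

Final wavelength:
λ' = λ₀ + Δλ = 160.9192 + 3.0133 = 163.9325 pm

Final frequency:
f' = c/λ' = 299792458/1.6393248e-10 = 1.8287557e+18 Hz

Frequency shift (decrease):
Δf = f₀ - f' = 1.863e+18 - 1.8287557e+18 = 3.424e+16 Hz

(Intermediate values are shown rounded; full precision is carried through to the final answer.)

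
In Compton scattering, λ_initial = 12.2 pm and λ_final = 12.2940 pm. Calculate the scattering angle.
16.00°

First find the wavelength shift:
Δλ = λ' - λ = 12.2940 - 12.2 = 0.0940 pm

Using Δλ = λ_C(1 - cos θ), with λ_C = h/(m_e·c) ≈ 2.42631024 pm:
cos θ = 1 - Δλ/λ_C
cos θ = 1 - 0.0940/2.42631024
cos θ = 0.961258

θ = arccos(0.961258)
θ = 16.00°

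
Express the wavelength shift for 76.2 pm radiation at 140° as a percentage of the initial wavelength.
5.6233%

Calculate the Compton shift:
Δλ = λ_C(1 - cos(140°))
Δλ = 2.4263 × (1 - cos(140°))
Δλ = 2.4263 × 1.7660
Δλ = 4.2850 pm

Percentage change:
(Δλ/λ₀) × 100 = (4.2850/76.2) × 100
= 5.6233%

(Intermediate values are shown rounded; full precision is carried through to the final answer.)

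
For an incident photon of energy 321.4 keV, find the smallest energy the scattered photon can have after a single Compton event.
142.3429 keV (at θ = 180°)

The scattered photon has minimum energy when its wavelength is maximum, i.e., when the Compton shift Δλ = λ_C(1 − cos θ) is maximum. This occurs at θ = 180° (backscattering), giving Δλ_max = 2λ_C = 4.8526 pm.

Initial wavelength: λ₀ = hc/E₀ = 3.8576 pm
Maximum final wavelength: λ'_max = λ₀ + 2λ_C = 3.8576 + 4.8526 = 8.7102 pm
Minimum final energy: E'_min = hc/λ'_max = 142.3429 keV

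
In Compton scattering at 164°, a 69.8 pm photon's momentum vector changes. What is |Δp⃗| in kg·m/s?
1.8201e-23 kg·m/s

Photon momentum magnitude is p = h/λ.

Initial momentum:
p₀ = h/λ = 6.6261e-34/6.9800e-11 = 9.4929e-24 kg·m/s

After scattering:
λ' = λ + Δλ = 69.8 + 4.7586 = 74.5586 pm
p' = h/λ' = 6.6261e-34/7.4559e-11 = 8.8871e-24 kg·m/s

Momentum is a vector; the scattered photon's direction makes angle θ = 164° with the incident direction. The magnitude of the vector change Δp⃗ = p⃗₀ − p⃗' is found from the law of cosines:
|Δp⃗|² = p₀² + p'² − 2p₀p'cos θ
|Δp⃗|² = (9.4929e-24)² + (8.8871e-24)² − 2·9.4929e-24·8.8871e-24·cos(164°)
|Δp⃗| = 1.8201e-23 kg·m/s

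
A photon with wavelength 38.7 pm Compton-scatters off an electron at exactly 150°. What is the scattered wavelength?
43.2276 pm

Using the Compton formula: λ' = λ + λ_C(1 − cos θ)

For θ = 150°, cos θ = -√3/2 (exact) ≈ -0.8660, so:
1 − cos 150° = 1 − (-√3/2) ≈ 1.8660

Δλ = λ_C × 1.8660 = 2.4263 × 1.8660 = 4.5276 pm

λ' = 38.7 + 4.5276 = 43.2276 pm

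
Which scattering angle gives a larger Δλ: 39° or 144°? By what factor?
144° produces the larger shift by a factor of 8.117

Calculate both shifts using Δλ = λ_C(1 - cos θ):

For θ₁ = 39°:
Δλ₁ = 2.4263 × (1 - cos(39°))
Δλ₁ = 2.4263 × 0.2229
Δλ₁ = 0.5407 pm

For θ₂ = 144°:
Δλ₂ = 2.4263 × (1 - cos(144°))
Δλ₂ = 2.4263 × 1.8090
Δλ₂ = 4.3892 pm

The 144° angle produces the larger shift.
Ratio: 4.3892/0.5407 = 8.117

(Intermediate values are shown rounded; full precision is carried through to the final answer.)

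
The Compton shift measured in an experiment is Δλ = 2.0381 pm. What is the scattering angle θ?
80.79°

From the Compton formula Δλ = λ_C(1 - cos θ), we can solve for θ:

cos θ = 1 - Δλ/λ_C

Given:
- Δλ = 2.0381 pm
- λ_C = h/(m_e·c) ≈ 2.42631024 pm

cos θ = 1 - 2.0381/2.42631024
cos θ = 1 - 0.840000
cos θ = 0.160000

θ = arccos(0.160000)
θ = 80.79°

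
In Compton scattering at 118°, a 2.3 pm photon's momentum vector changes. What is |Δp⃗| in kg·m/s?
3.5541e-22 kg·m/s

Photon momentum magnitude is p = h/λ.

Initial momentum:
p₀ = h/λ = 6.6261e-34/2.3000e-12 = 2.8809e-22 kg·m/s

After scattering:
λ' = λ + Δλ = 2.3 + 3.5654 = 5.8654 pm
p' = h/λ' = 6.6261e-34/5.8654e-12 = 1.1297e-22 kg·m/s

Momentum is a vector; the scattered photon's direction makes angle θ = 118° with the incident direction. The magnitude of the vector change Δp⃗ = p⃗₀ − p⃗' is found from the law of cosines:
|Δp⃗|² = p₀² + p'² − 2p₀p'cos θ
|Δp⃗|² = (2.8809e-22)² + (1.1297e-22)² − 2·2.8809e-22·1.1297e-22·cos(118°)
|Δp⃗| = 3.5541e-22 kg·m/s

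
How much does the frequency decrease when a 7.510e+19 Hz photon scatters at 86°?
2.713e+19 Hz (decrease)

Convert frequency to wavelength (c = 299792458 m/s):
λ₀ = c/f₀ = 299792458/7.510e+19 = 3.9919102e-12 m = 3.9919 pm

Calculate Compton shift:
Δλ = λ_C(1 - cos(86°)) = 2.2571 pm

Final wavelength:
λ' = λ₀ + Δλ = 3.9919 + 2.2571 = 6.2490 pm

Final frequency:
f' = c/λ' = 299792458/6.2489696e-12 = 4.7974702e+19 Hz

Frequency shift (decrease):
Δf = f₀ - f' = 7.510e+19 - 4.7974702e+19 = 2.713e+19 Hz

(Intermediate values are shown rounded; full precision is carried through to the final answer.)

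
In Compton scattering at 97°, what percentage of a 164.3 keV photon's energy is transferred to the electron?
0.2651 (or 26.51%)

Calculate initial and final photon energies:

Initial: E₀ = 164.3 keV → λ₀ = 7.5462 pm
Compton shift: Δλ = 2.7220 pm
Final wavelength: λ' = 10.2682 pm
Final energy: E' = 120.7457 keV

Fractional energy loss:
(E₀ - E')/E₀ = (164.3000 - 120.7457)/164.3000
= 43.5543/164.3000
= 0.2651
= 26.51%

(Intermediate values are shown rounded; full precision is carried through to the final answer.)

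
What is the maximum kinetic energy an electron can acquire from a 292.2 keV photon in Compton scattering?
155.8899 keV

Maximum energy transfer occurs at θ = 180° (backscattering).

Initial photon: E₀ = 292.2 keV → λ₀ = 4.2431 pm

Maximum Compton shift (at 180°):
Δλ_max = 2λ_C = 2 × 2.4263 = 4.8526 pm

Final wavelength:
λ' = 4.2431 + 4.8526 = 9.0957 pm

Minimum photon energy (maximum energy to electron):
E'_min = hc/λ' = 136.3101 keV

Maximum electron kinetic energy:
K_max = E₀ - E'_min = 292.2000 - 136.3101 = 155.8899 keV

(Intermediate values are shown rounded; full precision is carried through to the final answer.)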